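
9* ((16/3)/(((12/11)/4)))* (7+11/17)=22880/17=1345.88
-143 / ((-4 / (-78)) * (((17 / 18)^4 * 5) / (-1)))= 292725576 / 417605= 700.96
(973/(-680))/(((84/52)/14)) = -12649/1020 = -12.40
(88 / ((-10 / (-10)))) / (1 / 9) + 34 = 826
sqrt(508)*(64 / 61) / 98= 64*sqrt(127) / 2989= 0.24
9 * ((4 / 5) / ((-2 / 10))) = -36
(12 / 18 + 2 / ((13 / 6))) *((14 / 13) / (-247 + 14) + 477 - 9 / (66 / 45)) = 972690193 / 1299441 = 748.55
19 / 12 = 1.58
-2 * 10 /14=-10 /7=-1.43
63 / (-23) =-63 / 23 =-2.74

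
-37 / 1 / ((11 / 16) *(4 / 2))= -296 / 11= -26.91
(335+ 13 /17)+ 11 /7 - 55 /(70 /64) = 34159 /119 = 287.05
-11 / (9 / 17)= -187 / 9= -20.78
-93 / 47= -1.98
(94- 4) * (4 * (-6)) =-2160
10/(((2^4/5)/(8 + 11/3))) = 875/24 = 36.46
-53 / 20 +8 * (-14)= -2293 / 20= -114.65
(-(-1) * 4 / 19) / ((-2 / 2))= -4 / 19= -0.21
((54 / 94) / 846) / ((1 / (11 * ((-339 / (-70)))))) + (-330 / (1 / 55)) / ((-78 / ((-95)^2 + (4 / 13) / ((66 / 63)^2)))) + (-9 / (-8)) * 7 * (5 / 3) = 219525968393881 / 104529880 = 2100126.47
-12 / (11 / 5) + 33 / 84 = -1559 / 308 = -5.06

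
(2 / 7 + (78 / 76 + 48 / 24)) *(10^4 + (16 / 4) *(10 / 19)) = 83712620 / 2527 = 33127.27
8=8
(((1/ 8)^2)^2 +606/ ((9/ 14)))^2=888620.90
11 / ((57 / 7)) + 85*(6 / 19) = 1607 / 57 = 28.19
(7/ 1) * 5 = 35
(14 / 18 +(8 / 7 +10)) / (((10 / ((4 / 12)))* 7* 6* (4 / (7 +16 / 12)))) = 3755 / 190512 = 0.02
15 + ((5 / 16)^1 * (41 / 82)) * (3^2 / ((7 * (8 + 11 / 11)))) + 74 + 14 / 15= 302251 / 3360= 89.96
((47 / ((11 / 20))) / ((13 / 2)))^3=6644672000 / 2924207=2272.30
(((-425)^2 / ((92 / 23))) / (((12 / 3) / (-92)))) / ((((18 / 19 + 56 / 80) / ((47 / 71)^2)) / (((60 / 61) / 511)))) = -26154490968750 / 49182632443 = -531.78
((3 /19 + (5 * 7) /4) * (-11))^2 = 55457809 /5776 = 9601.42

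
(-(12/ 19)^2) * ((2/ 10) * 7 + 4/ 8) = -72/ 95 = -0.76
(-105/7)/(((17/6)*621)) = -10/1173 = -0.01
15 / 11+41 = 466 / 11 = 42.36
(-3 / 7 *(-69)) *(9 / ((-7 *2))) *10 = -9315 / 49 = -190.10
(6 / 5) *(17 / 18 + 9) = 179 / 15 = 11.93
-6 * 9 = -54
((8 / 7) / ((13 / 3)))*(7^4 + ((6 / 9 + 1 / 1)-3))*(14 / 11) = 115184 / 143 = 805.48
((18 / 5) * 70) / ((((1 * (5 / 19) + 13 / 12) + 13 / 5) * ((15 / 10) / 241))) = 46156320 / 4499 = 10259.24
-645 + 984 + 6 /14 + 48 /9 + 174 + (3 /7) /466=5076613 /9786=518.76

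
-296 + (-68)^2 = 4328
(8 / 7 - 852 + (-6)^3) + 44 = -7160 / 7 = -1022.86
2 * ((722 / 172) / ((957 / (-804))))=-96748 / 13717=-7.05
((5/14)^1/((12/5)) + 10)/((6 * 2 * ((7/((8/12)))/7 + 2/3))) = 1705/4368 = 0.39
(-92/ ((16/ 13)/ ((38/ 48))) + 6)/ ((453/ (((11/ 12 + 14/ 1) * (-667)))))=609501265/ 521856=1167.95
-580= -580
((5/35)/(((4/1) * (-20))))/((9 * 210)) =-1/1058400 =-0.00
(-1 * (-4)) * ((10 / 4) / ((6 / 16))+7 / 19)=1604 / 57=28.14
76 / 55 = 1.38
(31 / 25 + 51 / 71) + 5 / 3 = 3.62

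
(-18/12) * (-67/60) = 67/40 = 1.68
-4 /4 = -1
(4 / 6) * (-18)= -12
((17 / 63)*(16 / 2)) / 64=17 / 504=0.03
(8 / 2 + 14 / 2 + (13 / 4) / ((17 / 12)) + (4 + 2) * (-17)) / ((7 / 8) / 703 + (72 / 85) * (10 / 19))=-8480992 / 42743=-198.42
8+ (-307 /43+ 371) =15990 /43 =371.86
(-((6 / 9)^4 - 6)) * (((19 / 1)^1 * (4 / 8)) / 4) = 13.78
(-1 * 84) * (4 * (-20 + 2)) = 6048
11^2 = 121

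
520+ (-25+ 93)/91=47388/91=520.75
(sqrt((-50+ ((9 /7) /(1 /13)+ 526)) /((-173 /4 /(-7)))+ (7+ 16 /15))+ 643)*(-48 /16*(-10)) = 2*sqrt(591330435) /173+ 19290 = 19571.12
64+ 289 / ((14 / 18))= 3049 / 7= 435.57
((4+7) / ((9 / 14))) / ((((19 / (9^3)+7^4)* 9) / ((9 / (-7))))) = -891 / 875174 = -0.00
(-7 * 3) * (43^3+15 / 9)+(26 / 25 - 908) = -41764724 / 25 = -1670588.96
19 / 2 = 9.50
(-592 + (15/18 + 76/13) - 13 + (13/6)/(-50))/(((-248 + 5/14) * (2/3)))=16335333/4507100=3.62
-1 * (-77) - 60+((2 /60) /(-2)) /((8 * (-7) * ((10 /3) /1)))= 190401 /11200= 17.00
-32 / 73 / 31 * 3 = -96 / 2263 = -0.04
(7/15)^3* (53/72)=18179/243000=0.07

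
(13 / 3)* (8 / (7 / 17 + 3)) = 884 / 87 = 10.16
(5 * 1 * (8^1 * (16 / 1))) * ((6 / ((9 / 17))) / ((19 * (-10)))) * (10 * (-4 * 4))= 348160 / 57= 6108.07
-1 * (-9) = 9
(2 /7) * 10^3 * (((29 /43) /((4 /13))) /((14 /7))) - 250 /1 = 19000 /301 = 63.12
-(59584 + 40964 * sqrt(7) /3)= -59584-40964 * sqrt(7) /3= -95710.85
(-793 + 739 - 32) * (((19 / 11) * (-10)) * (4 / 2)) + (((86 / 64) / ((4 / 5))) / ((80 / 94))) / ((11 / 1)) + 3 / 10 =2971.39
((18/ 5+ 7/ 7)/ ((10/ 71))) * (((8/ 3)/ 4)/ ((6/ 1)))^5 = 1633/ 2952450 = 0.00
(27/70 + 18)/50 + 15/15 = 4787/3500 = 1.37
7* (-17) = -119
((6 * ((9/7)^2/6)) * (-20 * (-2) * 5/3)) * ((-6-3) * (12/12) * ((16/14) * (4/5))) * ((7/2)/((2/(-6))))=466560/49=9521.63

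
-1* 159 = -159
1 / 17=0.06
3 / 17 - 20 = -337 / 17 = -19.82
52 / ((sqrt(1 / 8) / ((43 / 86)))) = 73.54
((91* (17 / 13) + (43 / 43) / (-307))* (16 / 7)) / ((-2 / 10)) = -2922560 / 2149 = -1359.96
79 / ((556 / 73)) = 10.37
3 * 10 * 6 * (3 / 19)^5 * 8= 349920 / 2476099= 0.14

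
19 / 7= 2.71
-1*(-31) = 31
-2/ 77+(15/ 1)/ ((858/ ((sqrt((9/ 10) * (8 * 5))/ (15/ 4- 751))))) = -11162/ 427427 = -0.03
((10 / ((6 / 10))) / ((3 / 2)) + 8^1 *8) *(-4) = -2704 / 9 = -300.44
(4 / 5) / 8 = 1 / 10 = 0.10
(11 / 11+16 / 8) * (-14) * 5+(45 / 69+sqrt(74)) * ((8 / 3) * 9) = -4470 / 23+24 * sqrt(74) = 12.11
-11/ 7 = -1.57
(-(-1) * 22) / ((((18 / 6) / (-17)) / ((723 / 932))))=-45067 / 466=-96.71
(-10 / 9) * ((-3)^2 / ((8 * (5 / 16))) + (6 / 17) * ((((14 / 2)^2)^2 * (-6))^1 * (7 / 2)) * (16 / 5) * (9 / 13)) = 9679948 / 221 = 43800.67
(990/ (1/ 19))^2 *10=3538161000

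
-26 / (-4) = 13 / 2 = 6.50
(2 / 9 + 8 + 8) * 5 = 730 / 9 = 81.11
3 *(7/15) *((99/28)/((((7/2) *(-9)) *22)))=-1/140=-0.01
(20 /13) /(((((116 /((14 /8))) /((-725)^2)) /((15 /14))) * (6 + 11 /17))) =23109375 /11752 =1966.42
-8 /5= -1.60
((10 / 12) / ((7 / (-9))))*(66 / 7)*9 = -4455 / 49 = -90.92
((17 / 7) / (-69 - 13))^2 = 289 / 329476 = 0.00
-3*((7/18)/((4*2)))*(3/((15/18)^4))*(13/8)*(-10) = 7371/500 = 14.74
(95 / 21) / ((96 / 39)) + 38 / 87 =44327 / 19488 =2.27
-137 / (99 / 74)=-10138 / 99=-102.40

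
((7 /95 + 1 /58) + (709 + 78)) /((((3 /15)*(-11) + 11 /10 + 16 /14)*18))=30358097 /29754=1020.30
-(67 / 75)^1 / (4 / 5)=-67 / 60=-1.12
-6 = -6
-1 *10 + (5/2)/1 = -15/2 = -7.50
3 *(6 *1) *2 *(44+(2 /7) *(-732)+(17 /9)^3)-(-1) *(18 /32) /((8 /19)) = -413769539 /72576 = -5701.19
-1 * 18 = -18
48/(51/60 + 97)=960/1957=0.49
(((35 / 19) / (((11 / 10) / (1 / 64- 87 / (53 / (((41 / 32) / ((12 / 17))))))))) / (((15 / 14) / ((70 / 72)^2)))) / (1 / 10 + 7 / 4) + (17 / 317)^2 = -3028377161589331 / 1281028073871744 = -2.36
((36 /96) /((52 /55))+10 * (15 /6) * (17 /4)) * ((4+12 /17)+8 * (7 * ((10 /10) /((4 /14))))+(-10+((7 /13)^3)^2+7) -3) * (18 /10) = 1276014066331311 /34135193248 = 37381.19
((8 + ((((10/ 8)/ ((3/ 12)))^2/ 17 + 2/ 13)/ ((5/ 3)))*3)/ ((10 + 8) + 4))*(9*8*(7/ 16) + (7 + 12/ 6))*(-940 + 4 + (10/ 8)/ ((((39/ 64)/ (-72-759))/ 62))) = -30801112002/ 14365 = -2144177.65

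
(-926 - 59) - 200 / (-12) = -968.33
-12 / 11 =-1.09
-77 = -77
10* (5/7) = 50/7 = 7.14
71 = 71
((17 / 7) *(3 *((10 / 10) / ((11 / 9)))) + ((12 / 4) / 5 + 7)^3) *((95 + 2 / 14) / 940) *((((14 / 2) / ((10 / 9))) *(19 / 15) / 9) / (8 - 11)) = -3010610857 / 226187500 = -13.31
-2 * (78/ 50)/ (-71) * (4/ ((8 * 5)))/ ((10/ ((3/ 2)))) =117/ 177500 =0.00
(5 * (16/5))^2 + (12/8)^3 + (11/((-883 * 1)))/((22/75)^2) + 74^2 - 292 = 422960761/77704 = 5443.23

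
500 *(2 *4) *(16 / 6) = 32000 / 3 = 10666.67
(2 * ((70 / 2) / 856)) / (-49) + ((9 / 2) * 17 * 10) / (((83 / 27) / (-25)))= -1547059915 / 248668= -6221.39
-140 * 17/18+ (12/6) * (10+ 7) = -884/9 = -98.22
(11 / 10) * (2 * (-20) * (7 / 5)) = -308 / 5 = -61.60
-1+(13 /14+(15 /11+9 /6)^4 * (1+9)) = 551295071 /819896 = 672.40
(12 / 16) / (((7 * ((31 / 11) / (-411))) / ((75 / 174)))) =-339075 / 50344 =-6.74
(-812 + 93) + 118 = -601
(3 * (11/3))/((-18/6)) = -11/3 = -3.67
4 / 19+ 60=1144 / 19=60.21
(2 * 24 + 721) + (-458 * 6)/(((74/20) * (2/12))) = -136427/37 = -3687.22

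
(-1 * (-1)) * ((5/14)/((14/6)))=15/98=0.15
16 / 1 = 16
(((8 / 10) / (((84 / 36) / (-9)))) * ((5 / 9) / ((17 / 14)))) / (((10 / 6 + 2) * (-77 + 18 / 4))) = 144 / 27115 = 0.01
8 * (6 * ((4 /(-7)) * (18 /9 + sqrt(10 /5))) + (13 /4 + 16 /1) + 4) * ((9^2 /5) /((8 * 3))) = 12393 /140 - 648 * sqrt(2) /35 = 62.34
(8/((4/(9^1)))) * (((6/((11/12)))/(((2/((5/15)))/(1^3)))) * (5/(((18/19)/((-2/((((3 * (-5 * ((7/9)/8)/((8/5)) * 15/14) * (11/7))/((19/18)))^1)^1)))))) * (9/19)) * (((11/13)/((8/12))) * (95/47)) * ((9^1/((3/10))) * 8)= 279465984/6721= 41581.01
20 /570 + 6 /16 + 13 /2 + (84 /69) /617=44728609 /6471096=6.91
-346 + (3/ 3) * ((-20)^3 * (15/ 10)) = -12346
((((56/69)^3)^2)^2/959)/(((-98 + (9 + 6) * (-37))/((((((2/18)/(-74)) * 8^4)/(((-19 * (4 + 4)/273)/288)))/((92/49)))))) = -1240868353626211847436763136/5615452313943914699659028383983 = -0.00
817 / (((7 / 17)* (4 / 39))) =19345.39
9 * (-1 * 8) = -72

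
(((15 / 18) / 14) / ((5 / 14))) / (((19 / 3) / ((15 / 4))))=15 / 152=0.10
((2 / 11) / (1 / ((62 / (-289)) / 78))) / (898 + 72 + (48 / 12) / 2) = -31 / 60254766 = -0.00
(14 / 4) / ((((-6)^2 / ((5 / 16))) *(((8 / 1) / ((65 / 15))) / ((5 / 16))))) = 2275 / 442368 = 0.01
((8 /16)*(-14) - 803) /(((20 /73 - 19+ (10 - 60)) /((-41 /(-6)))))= 404055 /5017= 80.54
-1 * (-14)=14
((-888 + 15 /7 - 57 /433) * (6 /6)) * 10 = -26854320 /3031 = -8859.89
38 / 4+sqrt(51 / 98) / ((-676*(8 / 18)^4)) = 19 / 2 - 6561*sqrt(102) / 2422784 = 9.47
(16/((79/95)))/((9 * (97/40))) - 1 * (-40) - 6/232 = 326852779/8000172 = 40.86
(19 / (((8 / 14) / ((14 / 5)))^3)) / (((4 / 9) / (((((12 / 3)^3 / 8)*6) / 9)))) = 6705993 / 250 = 26823.97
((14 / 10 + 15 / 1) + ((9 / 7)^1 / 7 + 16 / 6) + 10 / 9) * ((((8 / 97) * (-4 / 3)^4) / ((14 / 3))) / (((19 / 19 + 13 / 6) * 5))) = 4839424 / 67373775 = 0.07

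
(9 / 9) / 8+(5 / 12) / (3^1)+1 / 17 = 395 / 1224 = 0.32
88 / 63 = 1.40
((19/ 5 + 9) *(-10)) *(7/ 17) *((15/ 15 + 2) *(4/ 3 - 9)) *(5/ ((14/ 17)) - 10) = -80960/ 17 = -4762.35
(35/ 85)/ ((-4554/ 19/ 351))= -5187/ 8602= -0.60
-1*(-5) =5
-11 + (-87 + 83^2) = 6791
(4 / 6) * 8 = 16 / 3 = 5.33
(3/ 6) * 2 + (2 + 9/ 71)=222/ 71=3.13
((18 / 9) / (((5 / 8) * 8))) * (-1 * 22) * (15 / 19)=-132 / 19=-6.95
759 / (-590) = -759 / 590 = -1.29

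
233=233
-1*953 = -953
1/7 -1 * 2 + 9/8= -41/56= -0.73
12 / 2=6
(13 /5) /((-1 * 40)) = -13 /200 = -0.06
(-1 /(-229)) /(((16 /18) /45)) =405 /1832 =0.22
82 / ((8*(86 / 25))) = 2.98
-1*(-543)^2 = -294849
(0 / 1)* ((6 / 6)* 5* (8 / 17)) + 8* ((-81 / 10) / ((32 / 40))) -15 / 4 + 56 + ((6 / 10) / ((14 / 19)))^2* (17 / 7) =-232723 / 8575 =-27.14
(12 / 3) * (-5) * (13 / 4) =-65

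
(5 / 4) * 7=35 / 4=8.75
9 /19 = 0.47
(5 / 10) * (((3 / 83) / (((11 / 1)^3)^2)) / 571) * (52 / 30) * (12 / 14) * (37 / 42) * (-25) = -2405 / 4114019933177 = -0.00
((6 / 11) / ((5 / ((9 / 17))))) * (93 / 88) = 0.06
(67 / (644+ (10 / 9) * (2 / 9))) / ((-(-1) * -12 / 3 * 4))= -5427 / 834944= -0.01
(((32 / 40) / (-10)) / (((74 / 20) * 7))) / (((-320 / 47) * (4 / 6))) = 141 / 207200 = 0.00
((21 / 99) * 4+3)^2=16129 / 1089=14.81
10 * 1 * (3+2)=50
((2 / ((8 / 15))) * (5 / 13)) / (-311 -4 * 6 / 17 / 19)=-24225 / 5224804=-0.00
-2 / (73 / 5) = -10 / 73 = -0.14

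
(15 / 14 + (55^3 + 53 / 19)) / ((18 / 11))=162274849 / 1596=101675.97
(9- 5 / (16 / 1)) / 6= 139 / 96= 1.45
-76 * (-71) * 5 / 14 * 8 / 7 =107920 / 49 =2202.45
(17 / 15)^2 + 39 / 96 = 12173 / 7200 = 1.69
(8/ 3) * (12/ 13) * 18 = 44.31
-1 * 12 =-12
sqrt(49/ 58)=7 * sqrt(58)/ 58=0.92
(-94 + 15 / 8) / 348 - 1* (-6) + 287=814975 / 2784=292.74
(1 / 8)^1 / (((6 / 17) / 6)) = 17 / 8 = 2.12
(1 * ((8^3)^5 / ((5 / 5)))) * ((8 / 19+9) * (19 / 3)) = 6298002603900928 / 3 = 2099334201300309.33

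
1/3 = 0.33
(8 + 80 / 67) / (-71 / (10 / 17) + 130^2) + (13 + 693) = 7936950646 / 11242131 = 706.00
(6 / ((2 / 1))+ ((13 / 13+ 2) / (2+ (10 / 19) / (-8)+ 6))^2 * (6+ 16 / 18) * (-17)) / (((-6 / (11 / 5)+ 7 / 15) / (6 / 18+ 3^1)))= 2748392350 / 135626157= 20.26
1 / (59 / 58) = 0.98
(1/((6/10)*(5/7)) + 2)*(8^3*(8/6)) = 26624/9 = 2958.22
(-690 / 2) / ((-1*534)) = 115 / 178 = 0.65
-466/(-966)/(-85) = -233/41055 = -0.01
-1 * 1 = -1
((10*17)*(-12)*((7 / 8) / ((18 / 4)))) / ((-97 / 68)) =278.08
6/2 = 3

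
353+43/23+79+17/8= 80223/184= 435.99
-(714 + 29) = -743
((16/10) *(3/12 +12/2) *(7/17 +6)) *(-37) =-40330/17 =-2372.35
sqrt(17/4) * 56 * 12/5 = 336 * sqrt(17)/5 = 277.07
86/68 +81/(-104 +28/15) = 12283/26044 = 0.47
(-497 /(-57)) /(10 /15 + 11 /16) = 7952 /1235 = 6.44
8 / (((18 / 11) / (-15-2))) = -83.11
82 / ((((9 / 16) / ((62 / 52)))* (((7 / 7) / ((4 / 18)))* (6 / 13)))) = 20336 / 243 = 83.69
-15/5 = -3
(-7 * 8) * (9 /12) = -42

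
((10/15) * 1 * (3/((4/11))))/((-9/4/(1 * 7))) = -154/9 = -17.11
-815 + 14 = -801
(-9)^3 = -729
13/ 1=13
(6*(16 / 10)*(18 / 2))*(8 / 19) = 3456 / 95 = 36.38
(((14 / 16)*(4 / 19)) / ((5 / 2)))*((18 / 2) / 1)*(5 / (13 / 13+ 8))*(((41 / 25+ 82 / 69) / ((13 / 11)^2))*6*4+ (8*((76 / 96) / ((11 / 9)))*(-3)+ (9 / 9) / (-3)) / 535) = 116663939644 / 6519373575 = 17.89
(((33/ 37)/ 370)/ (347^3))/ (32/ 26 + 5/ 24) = 5148/ 128412771057815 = 0.00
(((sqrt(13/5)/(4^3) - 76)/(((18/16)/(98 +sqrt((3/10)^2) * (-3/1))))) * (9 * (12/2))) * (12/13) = -21253248/65 +8739 * sqrt(65)/650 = -326864.65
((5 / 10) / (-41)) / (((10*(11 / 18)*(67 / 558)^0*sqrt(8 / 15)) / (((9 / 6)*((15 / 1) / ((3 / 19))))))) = -513*sqrt(30) / 7216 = -0.39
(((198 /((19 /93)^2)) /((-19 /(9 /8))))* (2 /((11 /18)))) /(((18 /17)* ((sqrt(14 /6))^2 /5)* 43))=-178645095 /4129118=-43.26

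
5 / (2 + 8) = 1 / 2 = 0.50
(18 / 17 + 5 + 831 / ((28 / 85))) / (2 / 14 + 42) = 60.00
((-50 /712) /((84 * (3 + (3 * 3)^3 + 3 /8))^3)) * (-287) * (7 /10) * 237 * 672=518240 /53700923625993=0.00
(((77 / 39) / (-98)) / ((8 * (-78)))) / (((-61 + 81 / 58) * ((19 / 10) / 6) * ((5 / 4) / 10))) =-3190 / 233108967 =-0.00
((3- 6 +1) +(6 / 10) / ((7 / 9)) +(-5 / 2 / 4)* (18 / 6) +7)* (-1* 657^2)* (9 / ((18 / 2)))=-470929059 / 280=-1681889.50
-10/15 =-0.67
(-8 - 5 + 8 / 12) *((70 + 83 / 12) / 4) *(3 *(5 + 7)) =-34151 / 4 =-8537.75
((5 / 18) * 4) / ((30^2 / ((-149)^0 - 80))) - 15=-12229 / 810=-15.10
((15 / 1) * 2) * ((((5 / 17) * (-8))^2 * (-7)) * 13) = -4368000 / 289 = -15114.19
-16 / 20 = -4 / 5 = -0.80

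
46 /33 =1.39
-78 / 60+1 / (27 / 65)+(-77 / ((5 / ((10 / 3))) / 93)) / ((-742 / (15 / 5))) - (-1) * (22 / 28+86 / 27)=24.38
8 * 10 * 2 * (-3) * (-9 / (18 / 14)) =3360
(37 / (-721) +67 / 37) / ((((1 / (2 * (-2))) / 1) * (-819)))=62584 / 7282821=0.01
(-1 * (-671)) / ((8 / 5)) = 3355 / 8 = 419.38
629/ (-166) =-629/ 166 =-3.79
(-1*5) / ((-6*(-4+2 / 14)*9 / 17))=-595 / 1458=-0.41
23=23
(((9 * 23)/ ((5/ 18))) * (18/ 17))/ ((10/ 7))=234738/ 425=552.32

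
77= 77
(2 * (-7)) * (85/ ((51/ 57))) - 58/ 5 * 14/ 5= -34062/ 25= -1362.48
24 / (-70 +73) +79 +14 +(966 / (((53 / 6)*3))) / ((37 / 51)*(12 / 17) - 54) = 41094163 / 409637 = 100.32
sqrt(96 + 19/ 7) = sqrt(4837)/ 7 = 9.94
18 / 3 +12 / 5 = 42 / 5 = 8.40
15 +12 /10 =16.20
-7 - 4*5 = -27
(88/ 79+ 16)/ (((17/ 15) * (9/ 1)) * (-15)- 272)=-1352/ 33575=-0.04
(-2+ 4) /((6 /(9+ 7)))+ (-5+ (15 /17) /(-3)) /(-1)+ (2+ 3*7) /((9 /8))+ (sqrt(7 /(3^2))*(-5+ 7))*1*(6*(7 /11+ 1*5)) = 4754 /153+ 248*sqrt(7) /11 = 90.72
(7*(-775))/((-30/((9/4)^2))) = 29295/32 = 915.47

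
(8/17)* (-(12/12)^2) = -8/17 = -0.47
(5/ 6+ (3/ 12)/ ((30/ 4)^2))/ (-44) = -377/ 19800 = -0.02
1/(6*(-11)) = -1/66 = -0.02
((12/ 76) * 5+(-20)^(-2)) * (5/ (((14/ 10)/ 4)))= 6019/ 532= 11.31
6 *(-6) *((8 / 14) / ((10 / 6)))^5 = -8957952 / 52521875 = -0.17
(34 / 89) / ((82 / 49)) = 833 / 3649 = 0.23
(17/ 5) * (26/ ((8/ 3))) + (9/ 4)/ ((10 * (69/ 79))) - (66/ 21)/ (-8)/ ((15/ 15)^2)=43535/ 1288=33.80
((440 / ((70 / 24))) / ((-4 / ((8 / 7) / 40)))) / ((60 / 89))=-1958 / 1225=-1.60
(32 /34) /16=1 /17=0.06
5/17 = 0.29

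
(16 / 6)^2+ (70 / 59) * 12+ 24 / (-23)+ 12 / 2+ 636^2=4940430910 / 12213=404522.30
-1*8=-8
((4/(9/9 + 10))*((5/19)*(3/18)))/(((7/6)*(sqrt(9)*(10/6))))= 4/1463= 0.00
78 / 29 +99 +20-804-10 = -20077 / 29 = -692.31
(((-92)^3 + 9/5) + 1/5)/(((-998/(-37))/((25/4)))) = -360142275/1996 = -180432.00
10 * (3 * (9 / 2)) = 135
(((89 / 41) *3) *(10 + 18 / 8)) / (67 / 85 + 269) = 7565 / 25584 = 0.30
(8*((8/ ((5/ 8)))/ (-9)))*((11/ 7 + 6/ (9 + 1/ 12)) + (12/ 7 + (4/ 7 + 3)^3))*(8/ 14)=-321.83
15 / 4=3.75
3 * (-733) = -2199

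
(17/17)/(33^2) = 1/1089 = 0.00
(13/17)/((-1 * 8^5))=-13/557056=-0.00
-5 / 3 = -1.67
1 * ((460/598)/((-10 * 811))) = -1/10543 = -0.00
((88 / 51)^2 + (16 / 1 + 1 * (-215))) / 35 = -101971 / 18207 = -5.60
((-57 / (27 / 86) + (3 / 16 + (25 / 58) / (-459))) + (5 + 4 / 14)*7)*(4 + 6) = -153735655 / 106488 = -1443.69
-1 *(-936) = 936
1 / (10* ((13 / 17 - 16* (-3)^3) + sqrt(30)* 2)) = 0.00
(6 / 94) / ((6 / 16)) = 8 / 47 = 0.17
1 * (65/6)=65/6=10.83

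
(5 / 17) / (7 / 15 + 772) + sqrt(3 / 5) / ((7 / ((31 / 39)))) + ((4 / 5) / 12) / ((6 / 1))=0.10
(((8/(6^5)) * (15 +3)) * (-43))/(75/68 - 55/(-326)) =-238306/380565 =-0.63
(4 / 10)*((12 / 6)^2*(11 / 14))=44 / 35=1.26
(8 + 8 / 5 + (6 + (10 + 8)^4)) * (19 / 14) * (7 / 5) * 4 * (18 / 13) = 359071272 / 325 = 1104834.68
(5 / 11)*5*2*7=350 / 11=31.82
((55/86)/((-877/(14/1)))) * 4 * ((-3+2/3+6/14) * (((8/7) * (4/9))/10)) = 28160/7127379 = 0.00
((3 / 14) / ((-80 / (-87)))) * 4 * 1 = 261 / 280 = 0.93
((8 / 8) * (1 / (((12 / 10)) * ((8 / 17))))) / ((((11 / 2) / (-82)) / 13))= -45305 / 132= -343.22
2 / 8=1 / 4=0.25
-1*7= -7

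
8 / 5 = 1.60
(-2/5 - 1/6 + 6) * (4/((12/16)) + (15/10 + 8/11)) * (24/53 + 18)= 13257931/17490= 758.03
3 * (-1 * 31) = -93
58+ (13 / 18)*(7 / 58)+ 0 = 60643 / 1044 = 58.09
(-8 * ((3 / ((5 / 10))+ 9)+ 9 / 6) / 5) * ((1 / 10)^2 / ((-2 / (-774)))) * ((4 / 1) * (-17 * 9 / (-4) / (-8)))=1953.96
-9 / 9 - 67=-68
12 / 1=12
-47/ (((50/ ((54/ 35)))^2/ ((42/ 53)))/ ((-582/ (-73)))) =-119646396/ 423171875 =-0.28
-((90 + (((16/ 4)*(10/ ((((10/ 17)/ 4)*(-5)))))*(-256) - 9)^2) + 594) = -4842367669/ 25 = -193694706.76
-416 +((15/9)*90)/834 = -57799/139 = -415.82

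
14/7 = 2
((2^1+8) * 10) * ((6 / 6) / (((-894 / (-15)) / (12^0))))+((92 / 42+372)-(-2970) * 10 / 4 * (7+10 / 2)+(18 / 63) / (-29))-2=8118947392 / 90741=89473.86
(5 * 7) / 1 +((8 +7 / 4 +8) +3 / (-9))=629 / 12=52.42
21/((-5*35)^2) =3/4375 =0.00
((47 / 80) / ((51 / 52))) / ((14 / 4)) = 611 / 3570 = 0.17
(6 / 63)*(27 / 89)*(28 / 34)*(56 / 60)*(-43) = -7224 / 7565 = -0.95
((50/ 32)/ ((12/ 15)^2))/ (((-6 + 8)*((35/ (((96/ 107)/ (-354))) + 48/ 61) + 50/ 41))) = -1563125/ 17680901344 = -0.00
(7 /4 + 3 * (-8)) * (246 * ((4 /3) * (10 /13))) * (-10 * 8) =5838400 /13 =449107.69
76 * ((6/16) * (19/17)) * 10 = 5415/17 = 318.53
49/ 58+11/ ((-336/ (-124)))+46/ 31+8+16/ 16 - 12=255865/ 75516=3.39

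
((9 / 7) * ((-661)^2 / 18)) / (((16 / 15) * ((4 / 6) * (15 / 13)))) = 17039919 / 448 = 38035.53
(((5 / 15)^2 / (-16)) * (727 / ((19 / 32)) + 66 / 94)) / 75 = -218807 / 1928880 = -0.11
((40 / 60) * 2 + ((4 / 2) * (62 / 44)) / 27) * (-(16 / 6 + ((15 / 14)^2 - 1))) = -100955 / 24948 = -4.05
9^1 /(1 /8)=72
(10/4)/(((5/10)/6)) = 30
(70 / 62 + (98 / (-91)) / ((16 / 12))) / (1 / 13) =4.18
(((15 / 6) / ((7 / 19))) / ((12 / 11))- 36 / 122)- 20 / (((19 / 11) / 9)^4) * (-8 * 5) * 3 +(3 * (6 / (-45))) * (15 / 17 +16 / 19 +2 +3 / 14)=200821927147104349 / 113520016680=1769044.20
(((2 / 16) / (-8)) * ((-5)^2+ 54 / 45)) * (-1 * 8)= 131 / 40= 3.28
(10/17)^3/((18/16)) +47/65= 2598199/2874105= 0.90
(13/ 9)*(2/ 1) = 2.89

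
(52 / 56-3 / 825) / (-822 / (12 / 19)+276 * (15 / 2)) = 3561 / 2958725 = 0.00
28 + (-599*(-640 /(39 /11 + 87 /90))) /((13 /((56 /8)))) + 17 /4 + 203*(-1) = 3529025569 /77428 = 45578.16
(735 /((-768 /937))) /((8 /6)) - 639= -1343031 /1024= -1311.55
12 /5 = 2.40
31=31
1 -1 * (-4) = 5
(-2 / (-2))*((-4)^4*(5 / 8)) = 160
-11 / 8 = -1.38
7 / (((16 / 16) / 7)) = 49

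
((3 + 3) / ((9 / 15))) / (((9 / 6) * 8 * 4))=5 / 24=0.21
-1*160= -160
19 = 19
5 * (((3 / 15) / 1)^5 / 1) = 0.00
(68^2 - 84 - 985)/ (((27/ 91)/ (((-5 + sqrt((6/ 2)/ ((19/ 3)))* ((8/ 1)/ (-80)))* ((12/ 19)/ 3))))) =-718900/ 57 - 14378* sqrt(19)/ 361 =-12785.89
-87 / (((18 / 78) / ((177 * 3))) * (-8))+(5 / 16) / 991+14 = 396992623 / 15856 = 25037.38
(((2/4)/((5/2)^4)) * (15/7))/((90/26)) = 104/13125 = 0.01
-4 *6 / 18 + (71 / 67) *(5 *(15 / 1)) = 15707 / 201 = 78.14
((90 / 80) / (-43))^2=81 / 118336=0.00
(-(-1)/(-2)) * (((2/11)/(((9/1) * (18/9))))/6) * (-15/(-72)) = -5/28512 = -0.00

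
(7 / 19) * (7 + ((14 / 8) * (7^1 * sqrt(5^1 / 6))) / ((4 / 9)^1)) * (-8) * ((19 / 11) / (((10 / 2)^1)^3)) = -1029 * sqrt(30) / 5500- 392 / 1375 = -1.31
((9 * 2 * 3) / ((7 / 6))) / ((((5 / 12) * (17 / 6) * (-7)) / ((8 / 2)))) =-93312 / 4165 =-22.40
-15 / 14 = -1.07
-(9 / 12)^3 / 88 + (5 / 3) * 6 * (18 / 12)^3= 190053 / 5632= 33.75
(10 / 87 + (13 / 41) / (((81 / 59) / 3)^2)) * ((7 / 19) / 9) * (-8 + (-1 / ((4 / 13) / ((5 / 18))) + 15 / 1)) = 4338974591 / 10671807672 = 0.41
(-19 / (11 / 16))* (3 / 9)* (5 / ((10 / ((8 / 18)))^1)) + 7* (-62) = -129506 / 297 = -436.05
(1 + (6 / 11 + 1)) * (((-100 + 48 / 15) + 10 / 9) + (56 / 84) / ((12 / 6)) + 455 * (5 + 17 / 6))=4370702 / 495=8829.70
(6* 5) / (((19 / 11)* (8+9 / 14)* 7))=0.29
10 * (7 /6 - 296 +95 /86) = -378910 /129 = -2937.29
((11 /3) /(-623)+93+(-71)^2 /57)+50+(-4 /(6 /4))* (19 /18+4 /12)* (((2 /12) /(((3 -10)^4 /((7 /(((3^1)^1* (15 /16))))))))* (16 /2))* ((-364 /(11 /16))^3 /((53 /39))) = 113486628264391321 /202909250313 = 559297.46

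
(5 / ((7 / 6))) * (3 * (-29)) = -2610 / 7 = -372.86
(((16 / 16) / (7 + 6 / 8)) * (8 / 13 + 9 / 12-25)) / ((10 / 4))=-2458 / 2015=-1.22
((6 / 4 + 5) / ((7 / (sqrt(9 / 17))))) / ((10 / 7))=39 * sqrt(17) / 340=0.47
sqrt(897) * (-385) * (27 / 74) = -10395 * sqrt(897) / 74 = -4207.16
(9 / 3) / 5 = 3 / 5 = 0.60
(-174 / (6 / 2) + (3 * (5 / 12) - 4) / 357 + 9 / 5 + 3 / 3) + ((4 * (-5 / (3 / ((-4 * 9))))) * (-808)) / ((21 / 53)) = -489472.35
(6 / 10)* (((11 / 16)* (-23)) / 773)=-759 / 61840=-0.01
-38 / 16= -19 / 8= -2.38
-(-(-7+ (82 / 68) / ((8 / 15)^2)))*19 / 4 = -114133 / 8704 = -13.11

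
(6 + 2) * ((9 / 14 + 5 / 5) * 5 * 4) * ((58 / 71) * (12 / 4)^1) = 320160 / 497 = 644.19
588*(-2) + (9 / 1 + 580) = -587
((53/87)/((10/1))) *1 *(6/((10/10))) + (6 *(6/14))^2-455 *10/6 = -16015144/21315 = -751.36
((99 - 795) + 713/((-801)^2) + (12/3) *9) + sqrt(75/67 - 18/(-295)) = -423455947/641601 + sqrt(461137215)/19765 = -658.91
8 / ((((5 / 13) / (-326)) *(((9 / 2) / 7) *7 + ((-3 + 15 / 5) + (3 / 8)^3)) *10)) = -8679424 / 58275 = -148.94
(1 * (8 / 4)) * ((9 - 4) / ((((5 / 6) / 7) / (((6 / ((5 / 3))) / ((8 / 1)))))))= 189 / 5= 37.80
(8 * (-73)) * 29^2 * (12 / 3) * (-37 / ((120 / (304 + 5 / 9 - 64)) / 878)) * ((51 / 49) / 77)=58723496313112 / 33957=1729348773.83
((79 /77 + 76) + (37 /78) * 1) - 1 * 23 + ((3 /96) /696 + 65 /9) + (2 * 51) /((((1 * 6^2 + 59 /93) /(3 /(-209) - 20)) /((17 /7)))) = -318697736421137 /4329525328128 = -73.61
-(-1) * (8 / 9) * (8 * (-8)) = -56.89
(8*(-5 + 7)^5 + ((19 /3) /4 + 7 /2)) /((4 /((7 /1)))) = 21931 /48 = 456.90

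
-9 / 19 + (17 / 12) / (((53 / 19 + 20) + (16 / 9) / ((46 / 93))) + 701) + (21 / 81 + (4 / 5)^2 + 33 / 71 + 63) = 1775335931207 / 27786378240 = 63.89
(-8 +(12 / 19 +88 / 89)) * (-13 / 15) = 46748 / 8455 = 5.53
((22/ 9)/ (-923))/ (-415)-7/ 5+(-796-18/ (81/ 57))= -558525571/ 689481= -810.07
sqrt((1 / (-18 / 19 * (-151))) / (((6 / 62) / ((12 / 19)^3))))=4 * sqrt(9362) / 2869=0.13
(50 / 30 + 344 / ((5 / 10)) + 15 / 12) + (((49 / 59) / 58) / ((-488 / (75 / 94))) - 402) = 136057189607 / 470921952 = 288.92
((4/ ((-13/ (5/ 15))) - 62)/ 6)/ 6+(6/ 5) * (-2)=-4.13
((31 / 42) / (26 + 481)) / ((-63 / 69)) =-713 / 447174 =-0.00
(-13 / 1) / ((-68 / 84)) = 273 / 17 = 16.06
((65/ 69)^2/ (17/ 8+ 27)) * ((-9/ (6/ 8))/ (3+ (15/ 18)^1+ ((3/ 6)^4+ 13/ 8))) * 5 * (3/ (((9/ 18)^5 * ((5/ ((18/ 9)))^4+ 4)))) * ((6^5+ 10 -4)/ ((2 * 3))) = -331500748800/ 346228913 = -957.46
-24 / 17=-1.41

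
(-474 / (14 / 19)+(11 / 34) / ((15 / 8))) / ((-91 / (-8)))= -9183656 / 162435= -56.54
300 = 300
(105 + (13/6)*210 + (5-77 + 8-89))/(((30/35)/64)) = 91168/3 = 30389.33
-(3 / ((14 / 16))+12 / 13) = -396 / 91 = -4.35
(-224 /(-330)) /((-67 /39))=-1456 /3685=-0.40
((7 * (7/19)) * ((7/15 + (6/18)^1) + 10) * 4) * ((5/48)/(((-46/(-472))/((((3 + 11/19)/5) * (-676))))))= -2392082784/41515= -57619.72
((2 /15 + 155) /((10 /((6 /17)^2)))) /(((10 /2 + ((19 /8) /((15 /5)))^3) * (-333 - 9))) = -10722816 /10430017225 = -0.00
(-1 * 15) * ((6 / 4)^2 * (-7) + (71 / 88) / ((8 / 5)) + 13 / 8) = 143835 / 704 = 204.31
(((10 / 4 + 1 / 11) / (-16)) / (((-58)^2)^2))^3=-185193 / 63206815941419964382144626688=-0.00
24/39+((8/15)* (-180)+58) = -486/13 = -37.38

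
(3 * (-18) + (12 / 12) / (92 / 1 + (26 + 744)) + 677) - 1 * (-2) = 538751 / 862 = 625.00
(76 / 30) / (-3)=-38 / 45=-0.84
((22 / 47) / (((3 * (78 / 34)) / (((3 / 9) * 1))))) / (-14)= -187 / 115479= -0.00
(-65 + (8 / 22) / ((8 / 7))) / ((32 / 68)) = -24191 / 176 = -137.45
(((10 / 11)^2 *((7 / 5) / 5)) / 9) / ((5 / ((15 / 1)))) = 28 / 363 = 0.08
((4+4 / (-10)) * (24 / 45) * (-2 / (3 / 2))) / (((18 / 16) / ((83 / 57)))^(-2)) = -263169 / 172225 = -1.53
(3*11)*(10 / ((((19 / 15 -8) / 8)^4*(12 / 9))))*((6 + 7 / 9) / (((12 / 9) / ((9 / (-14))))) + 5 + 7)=3137032800000 / 728422807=4306.61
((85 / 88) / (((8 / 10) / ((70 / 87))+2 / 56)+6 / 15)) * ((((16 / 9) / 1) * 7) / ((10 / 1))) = 11900 / 14157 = 0.84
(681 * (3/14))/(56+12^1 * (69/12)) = 2043/1750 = 1.17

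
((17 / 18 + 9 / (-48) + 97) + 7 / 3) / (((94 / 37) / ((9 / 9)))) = 533281 / 13536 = 39.40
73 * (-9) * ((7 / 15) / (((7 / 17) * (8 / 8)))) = -3723 / 5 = -744.60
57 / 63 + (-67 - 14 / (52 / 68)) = -23042 / 273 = -84.40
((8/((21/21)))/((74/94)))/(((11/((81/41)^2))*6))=411156/684167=0.60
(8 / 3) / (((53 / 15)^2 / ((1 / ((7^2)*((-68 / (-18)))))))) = 2700 / 2339897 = 0.00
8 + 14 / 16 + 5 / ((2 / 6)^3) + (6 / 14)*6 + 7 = 8593 / 56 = 153.45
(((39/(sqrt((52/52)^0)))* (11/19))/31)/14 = 0.05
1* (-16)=-16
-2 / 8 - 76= -305 / 4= -76.25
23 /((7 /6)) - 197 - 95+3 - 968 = -8661 /7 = -1237.29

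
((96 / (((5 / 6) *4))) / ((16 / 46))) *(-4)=-1656 / 5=-331.20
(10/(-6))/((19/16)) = -80/57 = -1.40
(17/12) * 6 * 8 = 68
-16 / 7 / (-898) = 8 / 3143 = 0.00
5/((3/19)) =95/3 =31.67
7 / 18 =0.39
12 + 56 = 68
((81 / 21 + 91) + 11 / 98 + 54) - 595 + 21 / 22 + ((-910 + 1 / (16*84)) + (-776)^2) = 62177755853 / 103488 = 600820.92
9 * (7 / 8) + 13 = 167 / 8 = 20.88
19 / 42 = 0.45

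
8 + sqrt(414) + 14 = 3 * sqrt(46) + 22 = 42.35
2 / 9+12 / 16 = 35 / 36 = 0.97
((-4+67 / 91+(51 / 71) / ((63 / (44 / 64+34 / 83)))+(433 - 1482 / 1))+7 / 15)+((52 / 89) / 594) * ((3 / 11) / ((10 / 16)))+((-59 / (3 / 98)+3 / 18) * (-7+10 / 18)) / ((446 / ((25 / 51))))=-147277151985474761891 / 141867201118602960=-1038.13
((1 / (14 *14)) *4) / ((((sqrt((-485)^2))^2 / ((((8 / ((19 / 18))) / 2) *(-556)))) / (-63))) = 0.01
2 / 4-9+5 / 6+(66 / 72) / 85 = -2603 / 340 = -7.66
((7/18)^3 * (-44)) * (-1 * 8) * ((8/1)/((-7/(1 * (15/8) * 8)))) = -86240/243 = -354.90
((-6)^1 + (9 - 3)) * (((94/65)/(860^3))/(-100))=0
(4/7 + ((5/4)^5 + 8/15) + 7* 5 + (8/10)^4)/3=531768649/40320000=13.19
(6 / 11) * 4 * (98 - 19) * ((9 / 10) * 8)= 68256 / 55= 1241.02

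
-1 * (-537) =537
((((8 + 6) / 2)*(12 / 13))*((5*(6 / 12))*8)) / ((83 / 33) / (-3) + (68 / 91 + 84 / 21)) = 232848 / 7043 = 33.06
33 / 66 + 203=407 / 2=203.50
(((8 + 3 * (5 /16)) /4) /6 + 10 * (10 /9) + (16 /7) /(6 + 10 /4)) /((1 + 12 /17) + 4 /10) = 8055575 /1443456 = 5.58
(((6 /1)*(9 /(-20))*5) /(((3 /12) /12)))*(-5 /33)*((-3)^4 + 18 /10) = 89424 /11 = 8129.45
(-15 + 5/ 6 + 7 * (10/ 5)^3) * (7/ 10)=1757/ 60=29.28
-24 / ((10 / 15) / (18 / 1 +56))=-2664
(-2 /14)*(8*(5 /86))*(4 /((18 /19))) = -760 /2709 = -0.28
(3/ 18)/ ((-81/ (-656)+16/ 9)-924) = -984/ 5444071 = -0.00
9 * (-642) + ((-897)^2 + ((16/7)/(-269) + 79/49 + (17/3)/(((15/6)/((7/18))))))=1421472262789/1779435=798833.49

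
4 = 4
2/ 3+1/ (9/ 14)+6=74/ 9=8.22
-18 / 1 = -18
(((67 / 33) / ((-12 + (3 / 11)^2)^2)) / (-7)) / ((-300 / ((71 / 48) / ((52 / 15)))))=6331567 / 2182863271680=0.00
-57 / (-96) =19 / 32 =0.59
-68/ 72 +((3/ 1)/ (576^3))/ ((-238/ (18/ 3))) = -0.94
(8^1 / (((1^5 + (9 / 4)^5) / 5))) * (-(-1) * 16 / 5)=131072 / 60073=2.18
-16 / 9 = -1.78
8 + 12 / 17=148 / 17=8.71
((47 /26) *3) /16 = 141 /416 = 0.34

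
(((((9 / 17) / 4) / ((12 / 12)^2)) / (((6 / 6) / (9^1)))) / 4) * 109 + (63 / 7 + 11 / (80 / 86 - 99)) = 41.35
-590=-590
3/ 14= 0.21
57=57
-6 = -6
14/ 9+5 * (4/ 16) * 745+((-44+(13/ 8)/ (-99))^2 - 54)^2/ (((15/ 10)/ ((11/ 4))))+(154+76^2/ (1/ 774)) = 10975211.45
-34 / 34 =-1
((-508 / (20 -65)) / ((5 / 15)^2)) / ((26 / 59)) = 14986 / 65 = 230.55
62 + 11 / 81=5033 / 81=62.14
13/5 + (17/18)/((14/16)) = 1159/315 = 3.68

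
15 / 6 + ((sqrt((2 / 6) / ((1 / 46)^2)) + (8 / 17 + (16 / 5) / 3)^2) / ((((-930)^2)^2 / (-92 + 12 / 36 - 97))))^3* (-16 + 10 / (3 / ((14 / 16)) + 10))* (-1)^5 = 29713710883886788264180814490331603090388505103859 / 11885484353554715305672331629783396236419677734375 - 31699610640913535274211* sqrt(3) / 11698131466782034287782071884754130859375000000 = 2.50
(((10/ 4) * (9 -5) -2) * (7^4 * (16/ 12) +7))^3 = 456533000000000/ 27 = 16908629629629.63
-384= -384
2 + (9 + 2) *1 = 13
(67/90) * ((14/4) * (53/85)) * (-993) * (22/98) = -12929191/35700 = -362.16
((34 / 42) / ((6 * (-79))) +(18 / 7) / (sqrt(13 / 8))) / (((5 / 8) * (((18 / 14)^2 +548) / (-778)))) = 370328 / 95746815-1568448 * sqrt(26) / 1750645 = -4.56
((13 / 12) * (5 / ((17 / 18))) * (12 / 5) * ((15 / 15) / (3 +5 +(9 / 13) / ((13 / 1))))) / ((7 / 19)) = 751374 / 161959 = 4.64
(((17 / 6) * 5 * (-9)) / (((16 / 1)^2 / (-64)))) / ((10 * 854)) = 51 / 13664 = 0.00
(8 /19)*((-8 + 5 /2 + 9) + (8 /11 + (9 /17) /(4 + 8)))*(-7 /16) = -22365 /28424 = -0.79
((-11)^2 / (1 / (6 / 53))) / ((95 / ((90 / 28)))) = 3267 / 7049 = 0.46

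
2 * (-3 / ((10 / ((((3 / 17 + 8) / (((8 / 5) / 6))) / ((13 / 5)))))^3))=-27191892375 / 2763228416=-9.84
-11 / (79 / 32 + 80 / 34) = -5984 / 2623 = -2.28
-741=-741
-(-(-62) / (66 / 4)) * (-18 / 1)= 744 / 11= 67.64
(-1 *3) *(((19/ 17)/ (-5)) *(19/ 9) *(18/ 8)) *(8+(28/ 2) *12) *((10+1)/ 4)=131043/ 85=1541.68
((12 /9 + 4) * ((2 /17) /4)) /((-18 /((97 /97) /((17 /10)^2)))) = -400 /132651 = -0.00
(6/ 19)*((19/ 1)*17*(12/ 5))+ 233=2389/ 5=477.80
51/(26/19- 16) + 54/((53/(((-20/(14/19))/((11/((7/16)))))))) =-1486389/324148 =-4.59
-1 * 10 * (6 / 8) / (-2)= 15 / 4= 3.75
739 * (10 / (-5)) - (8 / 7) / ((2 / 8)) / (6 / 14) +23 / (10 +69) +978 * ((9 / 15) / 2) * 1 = -1416046 / 1185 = -1194.98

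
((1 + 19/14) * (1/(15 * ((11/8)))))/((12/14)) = 2/15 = 0.13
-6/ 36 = -1/ 6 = -0.17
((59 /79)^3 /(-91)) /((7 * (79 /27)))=-5545233 /24811201597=-0.00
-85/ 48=-1.77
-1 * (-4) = 4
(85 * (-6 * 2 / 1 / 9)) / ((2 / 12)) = -680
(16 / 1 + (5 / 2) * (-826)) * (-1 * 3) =6147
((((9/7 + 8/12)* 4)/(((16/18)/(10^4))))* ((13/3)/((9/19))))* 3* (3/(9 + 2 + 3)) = 25317500/49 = 516683.67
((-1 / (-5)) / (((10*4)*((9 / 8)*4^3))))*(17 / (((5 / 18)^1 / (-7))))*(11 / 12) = -1309 / 48000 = -0.03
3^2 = 9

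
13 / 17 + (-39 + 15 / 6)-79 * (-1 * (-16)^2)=686401 / 34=20188.26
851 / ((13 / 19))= 16169 / 13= 1243.77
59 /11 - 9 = -40 /11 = -3.64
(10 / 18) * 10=50 / 9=5.56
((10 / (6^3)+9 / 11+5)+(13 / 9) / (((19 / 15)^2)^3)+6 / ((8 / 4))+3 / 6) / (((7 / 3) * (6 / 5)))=2714658693125 / 782467092792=3.47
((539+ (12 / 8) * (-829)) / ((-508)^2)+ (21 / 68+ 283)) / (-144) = -1.97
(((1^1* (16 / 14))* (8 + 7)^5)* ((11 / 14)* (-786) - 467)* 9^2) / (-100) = 37358334000 / 49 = 762414979.59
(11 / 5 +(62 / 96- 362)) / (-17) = 86197 / 4080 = 21.13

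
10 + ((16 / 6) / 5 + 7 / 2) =421 / 30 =14.03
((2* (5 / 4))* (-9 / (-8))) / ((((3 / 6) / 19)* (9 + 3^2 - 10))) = 855 / 64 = 13.36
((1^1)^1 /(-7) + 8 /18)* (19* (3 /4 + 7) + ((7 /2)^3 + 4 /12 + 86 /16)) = 22325 /378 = 59.06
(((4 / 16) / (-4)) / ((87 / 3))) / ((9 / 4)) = -1 / 1044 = -0.00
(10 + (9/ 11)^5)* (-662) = -1105248058/ 161051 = -6862.72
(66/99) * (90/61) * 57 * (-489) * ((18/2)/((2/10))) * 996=-74956071600/61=-1228788059.02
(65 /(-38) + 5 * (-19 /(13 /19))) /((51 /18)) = -49.61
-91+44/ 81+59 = -2548/ 81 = -31.46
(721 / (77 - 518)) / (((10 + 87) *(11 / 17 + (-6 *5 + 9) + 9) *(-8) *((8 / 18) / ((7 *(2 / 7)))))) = -1751 / 2096752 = -0.00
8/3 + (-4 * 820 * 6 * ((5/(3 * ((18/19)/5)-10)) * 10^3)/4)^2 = 4000172607423443/588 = 6803014638475.24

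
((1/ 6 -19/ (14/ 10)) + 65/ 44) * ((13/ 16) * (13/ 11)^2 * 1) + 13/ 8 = -21306233/ 1788864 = -11.91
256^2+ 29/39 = 2555933/39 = 65536.74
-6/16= -3/8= -0.38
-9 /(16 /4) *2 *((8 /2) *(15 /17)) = -15.88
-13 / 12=-1.08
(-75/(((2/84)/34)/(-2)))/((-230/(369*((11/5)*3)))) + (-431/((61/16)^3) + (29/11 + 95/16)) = -2083971563548289/918819088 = -2268097.81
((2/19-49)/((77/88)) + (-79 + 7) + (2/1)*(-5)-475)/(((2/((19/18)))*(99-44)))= -9057/1540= -5.88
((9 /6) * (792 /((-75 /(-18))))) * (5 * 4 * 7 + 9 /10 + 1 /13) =65317428 /1625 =40195.34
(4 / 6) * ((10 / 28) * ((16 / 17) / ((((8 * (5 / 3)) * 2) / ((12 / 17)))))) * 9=108 / 2023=0.05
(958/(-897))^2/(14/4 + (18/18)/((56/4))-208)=-6424348/1151395479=-0.01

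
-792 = -792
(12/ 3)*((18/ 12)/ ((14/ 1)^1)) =3/ 7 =0.43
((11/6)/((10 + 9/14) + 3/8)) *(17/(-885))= -5236/1638135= -0.00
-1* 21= -21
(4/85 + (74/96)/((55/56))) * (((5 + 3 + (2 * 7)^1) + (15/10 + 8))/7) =14001/3740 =3.74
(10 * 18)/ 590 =18/ 59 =0.31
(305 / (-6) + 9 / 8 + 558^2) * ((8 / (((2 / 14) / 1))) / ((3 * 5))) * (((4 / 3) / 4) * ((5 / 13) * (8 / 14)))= 29886172 / 351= 85145.79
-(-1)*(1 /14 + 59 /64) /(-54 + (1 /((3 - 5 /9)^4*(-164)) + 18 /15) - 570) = -1335625225 /837435444867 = -0.00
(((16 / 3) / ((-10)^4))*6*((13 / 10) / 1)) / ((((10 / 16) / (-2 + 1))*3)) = -0.00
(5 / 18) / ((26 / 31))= 155 / 468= 0.33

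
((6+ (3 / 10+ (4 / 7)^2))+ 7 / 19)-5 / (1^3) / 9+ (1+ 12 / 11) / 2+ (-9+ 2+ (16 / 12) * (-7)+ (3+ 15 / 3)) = -391019 / 460845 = -0.85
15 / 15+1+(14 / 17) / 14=35 / 17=2.06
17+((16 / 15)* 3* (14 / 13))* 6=2449 / 65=37.68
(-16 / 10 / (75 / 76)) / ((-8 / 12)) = 304 / 125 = 2.43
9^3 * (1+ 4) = 3645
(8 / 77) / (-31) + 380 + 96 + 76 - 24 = 528.00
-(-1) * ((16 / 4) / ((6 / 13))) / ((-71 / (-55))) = 6.71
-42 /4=-21 /2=-10.50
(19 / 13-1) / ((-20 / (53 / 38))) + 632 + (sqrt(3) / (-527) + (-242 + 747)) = 1136.96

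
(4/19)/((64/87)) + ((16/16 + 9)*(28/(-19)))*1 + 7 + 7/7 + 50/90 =-16129/2736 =-5.90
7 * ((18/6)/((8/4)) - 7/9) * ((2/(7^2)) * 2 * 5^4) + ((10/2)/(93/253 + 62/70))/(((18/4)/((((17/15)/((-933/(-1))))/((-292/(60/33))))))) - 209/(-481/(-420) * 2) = 5727080807180165/34357860278469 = 166.69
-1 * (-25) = 25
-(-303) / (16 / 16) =303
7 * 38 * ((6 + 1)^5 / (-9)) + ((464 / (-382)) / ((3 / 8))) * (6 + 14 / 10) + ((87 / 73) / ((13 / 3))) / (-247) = -1000827731482373 / 2014693785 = -496764.19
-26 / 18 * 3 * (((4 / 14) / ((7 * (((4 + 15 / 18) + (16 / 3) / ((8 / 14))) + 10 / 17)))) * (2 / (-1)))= 0.02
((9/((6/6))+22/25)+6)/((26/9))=3573/650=5.50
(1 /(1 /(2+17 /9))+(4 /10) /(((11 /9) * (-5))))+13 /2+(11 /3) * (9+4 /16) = 437977 /9900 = 44.24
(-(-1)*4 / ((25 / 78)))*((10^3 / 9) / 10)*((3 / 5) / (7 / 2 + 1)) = 832 / 45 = 18.49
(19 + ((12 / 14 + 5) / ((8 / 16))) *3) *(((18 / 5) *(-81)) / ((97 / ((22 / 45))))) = -1350756 / 16975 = -79.57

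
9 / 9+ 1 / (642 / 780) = 237 / 107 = 2.21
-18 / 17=-1.06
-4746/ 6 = -791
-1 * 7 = -7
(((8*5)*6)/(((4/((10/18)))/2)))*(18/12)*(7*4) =2800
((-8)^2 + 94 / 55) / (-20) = -1807 / 550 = -3.29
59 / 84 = 0.70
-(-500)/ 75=20/ 3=6.67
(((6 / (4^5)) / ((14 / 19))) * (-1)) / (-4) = 57 / 28672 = 0.00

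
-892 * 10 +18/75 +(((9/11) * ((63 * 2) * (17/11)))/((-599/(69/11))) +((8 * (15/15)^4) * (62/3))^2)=18413.68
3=3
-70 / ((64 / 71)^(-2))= -286720 / 5041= -56.88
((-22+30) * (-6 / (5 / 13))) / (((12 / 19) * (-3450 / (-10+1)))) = -1482 / 2875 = -0.52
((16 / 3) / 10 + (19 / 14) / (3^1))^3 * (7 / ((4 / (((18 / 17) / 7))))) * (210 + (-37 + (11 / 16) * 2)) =824886099 / 18659200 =44.21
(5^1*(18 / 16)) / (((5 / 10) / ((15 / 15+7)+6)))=315 / 2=157.50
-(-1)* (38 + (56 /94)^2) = 84726 /2209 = 38.35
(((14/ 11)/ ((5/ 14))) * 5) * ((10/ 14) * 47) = 6580/ 11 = 598.18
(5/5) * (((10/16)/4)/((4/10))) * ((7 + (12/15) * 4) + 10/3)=1015/192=5.29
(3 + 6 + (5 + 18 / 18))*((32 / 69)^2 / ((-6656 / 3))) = -10 / 6877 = -0.00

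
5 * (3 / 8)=15 / 8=1.88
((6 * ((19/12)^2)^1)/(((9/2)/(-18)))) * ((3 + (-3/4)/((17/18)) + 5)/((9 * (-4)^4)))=-88445/470016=-0.19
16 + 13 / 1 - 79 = -50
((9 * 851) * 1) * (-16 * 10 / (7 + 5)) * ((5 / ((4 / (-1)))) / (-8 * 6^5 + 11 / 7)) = -178710 / 87089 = -2.05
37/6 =6.17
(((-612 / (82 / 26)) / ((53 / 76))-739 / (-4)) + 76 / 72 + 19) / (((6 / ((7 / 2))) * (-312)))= 40222609 / 292885632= 0.14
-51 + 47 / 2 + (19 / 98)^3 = -27.49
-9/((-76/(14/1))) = 63/38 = 1.66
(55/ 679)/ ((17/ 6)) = 330/ 11543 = 0.03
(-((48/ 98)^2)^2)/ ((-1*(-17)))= -331776/ 98001617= -0.00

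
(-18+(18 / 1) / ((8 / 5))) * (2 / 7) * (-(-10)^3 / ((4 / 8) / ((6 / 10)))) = -2314.29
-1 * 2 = -2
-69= -69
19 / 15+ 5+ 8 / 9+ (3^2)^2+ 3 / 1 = 4102 / 45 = 91.16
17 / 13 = 1.31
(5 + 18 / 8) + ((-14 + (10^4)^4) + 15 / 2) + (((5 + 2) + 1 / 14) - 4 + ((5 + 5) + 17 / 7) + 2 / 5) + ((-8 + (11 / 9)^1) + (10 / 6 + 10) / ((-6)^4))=194400000000000192091 / 19440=10000000000000009.88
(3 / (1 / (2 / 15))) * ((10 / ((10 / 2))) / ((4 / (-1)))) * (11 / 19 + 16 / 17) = -491 / 1615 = -0.30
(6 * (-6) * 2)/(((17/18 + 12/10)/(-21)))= 136080/193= 705.08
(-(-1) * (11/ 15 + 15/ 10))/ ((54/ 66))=737/ 270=2.73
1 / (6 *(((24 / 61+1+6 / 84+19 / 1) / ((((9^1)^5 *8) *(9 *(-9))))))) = -5446207368 / 17477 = -311621.41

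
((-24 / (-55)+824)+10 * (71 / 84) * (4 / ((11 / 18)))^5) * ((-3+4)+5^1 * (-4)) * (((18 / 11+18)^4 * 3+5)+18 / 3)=-867600032497.16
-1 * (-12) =12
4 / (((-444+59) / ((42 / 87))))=-8 / 1595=-0.01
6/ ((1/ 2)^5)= 192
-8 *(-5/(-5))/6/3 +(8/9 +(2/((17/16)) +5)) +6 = 2039/153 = 13.33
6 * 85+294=804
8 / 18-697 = -6269 / 9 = -696.56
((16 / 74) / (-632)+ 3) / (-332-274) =-0.00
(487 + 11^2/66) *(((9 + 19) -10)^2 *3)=475146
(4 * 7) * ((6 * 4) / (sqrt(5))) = 672 * sqrt(5) / 5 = 300.53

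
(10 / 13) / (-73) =-10 / 949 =-0.01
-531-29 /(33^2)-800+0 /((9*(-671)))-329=-1807769 /1089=-1660.03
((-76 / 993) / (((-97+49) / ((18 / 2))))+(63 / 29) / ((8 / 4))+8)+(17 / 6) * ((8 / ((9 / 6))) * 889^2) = 4126945600601 / 345564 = 11942637.55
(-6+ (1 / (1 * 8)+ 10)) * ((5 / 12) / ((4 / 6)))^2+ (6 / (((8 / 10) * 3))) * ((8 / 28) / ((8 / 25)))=13775 / 3584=3.84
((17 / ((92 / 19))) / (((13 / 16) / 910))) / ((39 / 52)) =361760 / 69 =5242.90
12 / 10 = 6 / 5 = 1.20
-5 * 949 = -4745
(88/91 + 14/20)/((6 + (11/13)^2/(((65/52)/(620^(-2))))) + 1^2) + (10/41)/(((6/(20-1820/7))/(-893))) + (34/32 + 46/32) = 2843506252385035/326279750454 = 8714.93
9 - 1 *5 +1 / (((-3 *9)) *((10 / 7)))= 1073 / 270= 3.97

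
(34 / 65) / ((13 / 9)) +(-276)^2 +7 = 64374941 / 845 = 76183.36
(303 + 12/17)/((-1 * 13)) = -5163/221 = -23.36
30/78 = 5/13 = 0.38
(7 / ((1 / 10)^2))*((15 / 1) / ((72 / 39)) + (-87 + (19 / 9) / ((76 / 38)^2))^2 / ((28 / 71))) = 13278152.76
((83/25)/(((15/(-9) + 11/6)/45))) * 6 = 26892/5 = 5378.40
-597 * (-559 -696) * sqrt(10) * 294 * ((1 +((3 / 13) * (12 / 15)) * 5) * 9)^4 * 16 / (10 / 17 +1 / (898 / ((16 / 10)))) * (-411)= -874596059933488593750000 * sqrt(10) / 3969979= -696657484082146521.74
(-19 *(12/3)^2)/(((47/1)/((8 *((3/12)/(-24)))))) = 76/141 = 0.54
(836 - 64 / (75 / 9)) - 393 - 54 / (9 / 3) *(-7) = 14033 / 25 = 561.32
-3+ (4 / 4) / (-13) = -40 / 13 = -3.08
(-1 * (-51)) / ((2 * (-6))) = -17 / 4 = -4.25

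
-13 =-13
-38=-38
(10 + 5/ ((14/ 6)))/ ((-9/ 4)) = -340/ 63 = -5.40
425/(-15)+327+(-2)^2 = 908/3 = 302.67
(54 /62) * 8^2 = 1728 /31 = 55.74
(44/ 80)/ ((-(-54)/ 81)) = 33/ 40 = 0.82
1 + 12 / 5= 17 / 5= 3.40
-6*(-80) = 480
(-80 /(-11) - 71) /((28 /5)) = -3505 /308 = -11.38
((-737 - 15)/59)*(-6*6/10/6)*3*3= 20304/295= 68.83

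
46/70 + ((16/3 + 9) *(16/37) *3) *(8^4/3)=98634233/3885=25388.48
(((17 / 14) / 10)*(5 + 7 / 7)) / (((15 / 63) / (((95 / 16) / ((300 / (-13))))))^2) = 0.85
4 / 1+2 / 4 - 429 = -849 / 2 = -424.50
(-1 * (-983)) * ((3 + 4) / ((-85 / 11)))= -75691 / 85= -890.48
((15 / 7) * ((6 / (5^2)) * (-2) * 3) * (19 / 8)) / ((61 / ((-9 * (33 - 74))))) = -44.33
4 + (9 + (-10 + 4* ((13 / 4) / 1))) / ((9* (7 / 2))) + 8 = 260 / 21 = 12.38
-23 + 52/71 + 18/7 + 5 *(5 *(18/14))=12.45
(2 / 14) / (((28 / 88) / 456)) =10032 / 49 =204.73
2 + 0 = 2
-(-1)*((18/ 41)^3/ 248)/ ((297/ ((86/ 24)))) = 387/ 94008244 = 0.00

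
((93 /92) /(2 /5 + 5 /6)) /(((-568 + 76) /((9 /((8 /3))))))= -12555 /2233024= -0.01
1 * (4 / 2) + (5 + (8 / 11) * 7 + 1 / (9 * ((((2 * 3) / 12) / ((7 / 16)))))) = 12.19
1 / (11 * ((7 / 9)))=9 / 77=0.12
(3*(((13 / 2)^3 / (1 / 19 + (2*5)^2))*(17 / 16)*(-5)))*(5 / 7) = -53222325 / 1703296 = -31.25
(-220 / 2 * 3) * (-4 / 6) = 220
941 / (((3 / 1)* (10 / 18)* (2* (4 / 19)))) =53637 / 40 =1340.92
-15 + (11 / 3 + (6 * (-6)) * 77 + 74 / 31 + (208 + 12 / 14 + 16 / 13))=-21757174 / 8463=-2570.86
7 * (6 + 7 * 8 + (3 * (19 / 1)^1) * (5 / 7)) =719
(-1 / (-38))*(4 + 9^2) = 85 / 38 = 2.24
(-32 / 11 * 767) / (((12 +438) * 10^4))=-767 / 1546875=-0.00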